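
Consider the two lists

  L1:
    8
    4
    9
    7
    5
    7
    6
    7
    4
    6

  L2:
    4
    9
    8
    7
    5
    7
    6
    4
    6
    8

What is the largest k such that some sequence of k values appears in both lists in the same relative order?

8

Pick 4 at L1[2]=L2[1], then 9 at L1[3]=L2[2], then 7 at L1[4]=L2[4], then 5 at L1[5]=L2[5], then 7 at L1[6]=L2[6], then 6 at L1[7]=L2[7], then 4 at L1[9]=L2[8], then 6 at L1[10]=L2[9]; all 8 values appear in both, in order. The LCS DP gives dp[10][10] = 8, so this is optimal.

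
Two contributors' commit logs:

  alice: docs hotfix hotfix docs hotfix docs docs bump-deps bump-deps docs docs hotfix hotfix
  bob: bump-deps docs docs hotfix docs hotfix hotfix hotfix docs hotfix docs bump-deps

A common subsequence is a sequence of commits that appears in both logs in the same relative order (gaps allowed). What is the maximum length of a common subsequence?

7

Taking docs [1,5]; then hotfix [2,7]; then hotfix [3,8]; then docs [4,9]; then hotfix [5,10]; then docs [7,11]; then bump-deps [9,12] gives a common subsequence of length 7. Since dp[13][12] = 7, nothing longer is possible.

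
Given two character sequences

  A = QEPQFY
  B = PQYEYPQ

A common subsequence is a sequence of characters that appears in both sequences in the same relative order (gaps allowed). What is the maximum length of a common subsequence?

4

Taking Q (A #1, B #2), then E (A #2, B #4), then P (A #3, B #6), then Q (A #4, B #7) gives a common subsequence of length 4. The LCS DP gives dp[6][7] = 4, so this is optimal.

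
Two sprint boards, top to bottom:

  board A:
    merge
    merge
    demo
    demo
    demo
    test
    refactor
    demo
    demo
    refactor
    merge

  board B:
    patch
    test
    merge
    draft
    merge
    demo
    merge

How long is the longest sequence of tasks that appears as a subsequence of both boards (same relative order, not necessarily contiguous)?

Taking merge [1,3], then merge [2,5], then demo [9,6], then merge [11,7] gives a common subsequence of length 4. dp[11][7] = 4 confirms this is the maximum.

4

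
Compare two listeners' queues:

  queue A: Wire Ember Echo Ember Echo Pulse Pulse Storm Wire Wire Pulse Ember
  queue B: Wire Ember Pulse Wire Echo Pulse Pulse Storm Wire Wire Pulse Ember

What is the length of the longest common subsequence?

One common subsequence of length 10: Wire at queue A[1]=queue B[1] → Ember at queue A[2]=queue B[2] → Echo at queue A[5]=queue B[5] → Pulse at queue A[6]=queue B[6] → Pulse at queue A[7]=queue B[7] → Storm at queue A[8]=queue B[8] → Wire at queue A[9]=queue B[9] → Wire at queue A[10]=queue B[10] → Pulse at queue A[11]=queue B[11] → Ember at queue A[12]=queue B[12]. Since dp[12][12] = 10, nothing longer is possible.

10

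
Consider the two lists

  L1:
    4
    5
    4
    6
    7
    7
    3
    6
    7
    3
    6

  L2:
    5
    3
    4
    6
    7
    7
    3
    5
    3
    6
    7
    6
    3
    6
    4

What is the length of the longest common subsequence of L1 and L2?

10

Match 5 [2,1] → 4 [3,3] → 6 [4,4] → 7 [5,5] → 7 [6,6] → 3 [7,9] → 6 [8,10] → 7 [9,11] → 3 [10,13] → 6 [11,14] — 10 values in the same relative order in both. Since dp[11][15] = 10, nothing longer is possible.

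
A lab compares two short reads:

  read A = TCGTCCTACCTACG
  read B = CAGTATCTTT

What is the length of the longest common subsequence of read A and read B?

6

Match C at read A[2]=read B[1] → G at read A[3]=read B[3] → T at read A[4]=read B[6] → C at read A[5]=read B[7] → T at read A[7]=read B[9] → T at read A[11]=read B[10] — 6 bases in the same relative order in both. Since dp[14][10] = 6, nothing longer is possible.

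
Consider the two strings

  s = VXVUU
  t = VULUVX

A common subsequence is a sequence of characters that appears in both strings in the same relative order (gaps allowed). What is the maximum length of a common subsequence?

Match V (s #3, t #1), then U (s #4, t #2), then U (s #5, t #4) — 3 characters in the same relative order in both, and the DP table's final entry dp[5][6] is also 3, so no common subsequence is longer.

3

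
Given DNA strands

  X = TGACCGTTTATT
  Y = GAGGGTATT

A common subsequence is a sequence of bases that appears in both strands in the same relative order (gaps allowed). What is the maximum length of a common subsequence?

Let dp[i][j] be the LCS length of the first i bases of X and the first j bases of Y. dp[i][j] = dp[i-1][j-1]+1 when the i-th and j-th bases match, else max(dp[i-1][j], dp[i][j-1]).
    ·  G  A  G  G  G  T  A  T  T
 ·  0  0  0  0  0  0  0  0  0  0
 T  0  0  0  0  0  0  1  1  1  1
 G  0  1  1  1  1  1  1  1  1  1
 A  0  1  2  2  2  2  2  2  2  2
 C  0  1  2  2  2  2  2  2  2  2
 C  0  1  2  2  2  2  2  2  2  2
 G  0  1  2  3  3  3  3  3  3  3
 T  0  1  2  3  3  3  4  4  4  4
 T  0  1  2  3  3  3  4  4  5  5
 T  0  1  2  3  3  3  4  4  5  6
 A  0  1  2  3  3  3  4  5  5  6
 T  0  1  2  3  3  3  4  5  6  6
 T  0  1  2  3  3  3  4  5  6  7
dp[12][9] = 7. One LCS (by backtracking along matches): GAGTATT.

7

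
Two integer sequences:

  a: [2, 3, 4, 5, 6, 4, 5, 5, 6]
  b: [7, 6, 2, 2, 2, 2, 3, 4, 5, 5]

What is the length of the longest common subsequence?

5

Pick 2 at a[1]=b[6] → 3 at a[2]=b[7] → 4 at a[6]=b[8] → 5 at a[7]=b[9] → 5 at a[8]=b[10]; all 5 values appear in both, in order, and the DP table's final entry dp[9][10] is also 5, so no common subsequence is longer.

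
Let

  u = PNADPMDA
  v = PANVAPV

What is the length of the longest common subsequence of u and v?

Let dp[i][j] be the LCS length of the first i characters of u and the first j characters of v. dp[i][j] = dp[i-1][j-1]+1 when the i-th and j-th characters match, else max(dp[i-1][j], dp[i][j-1]).
    ·  P  A  N  V  A  P  V
 ·  0  0  0  0  0  0  0  0
 P  0  1  1  1  1  1  1  1
 N  0  1  1  2  2  2  2  2
 A  0  1  2  2  2  3  3  3
 D  0  1  2  2  2  3  3  3
 P  0  1  2  2  2  3  4  4
 M  0  1  2  2  2  3  4  4
 D  0  1  2  2  2  3  4  4
 A  0  1  2  2  2  3  4  4
dp[8][7] = 4. One LCS (by backtracking along matches): PNAP.

4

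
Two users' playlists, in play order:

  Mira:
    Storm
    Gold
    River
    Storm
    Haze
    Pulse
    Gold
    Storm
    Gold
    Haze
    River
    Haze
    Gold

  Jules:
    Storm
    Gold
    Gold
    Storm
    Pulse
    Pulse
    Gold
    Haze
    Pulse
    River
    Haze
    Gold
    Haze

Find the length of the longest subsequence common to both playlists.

9

Match Storm at Mira[1]=Jules[1]; then Gold at Mira[2]=Jules[3]; then Storm at Mira[4]=Jules[4]; then Pulse at Mira[6]=Jules[6]; then Gold at Mira[9]=Jules[7]; then Haze at Mira[10]=Jules[8]; then River at Mira[11]=Jules[10]; then Haze at Mira[12]=Jules[11]; then Gold at Mira[13]=Jules[12] — 9 songs in the same relative order in both. The LCS DP gives dp[13][13] = 9, so this is optimal.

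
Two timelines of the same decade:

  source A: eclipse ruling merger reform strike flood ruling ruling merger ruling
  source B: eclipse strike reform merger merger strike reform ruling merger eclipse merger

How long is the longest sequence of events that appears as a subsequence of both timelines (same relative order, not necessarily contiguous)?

5

Match eclipse (source A #1, source B #1) → merger (source A #3, source B #5) → reform (source A #4, source B #7) → ruling (source A #7, source B #8) → merger (source A #9, source B #11) — 5 events in the same relative order in both, and the DP table's final entry dp[10][11] is also 5, so no common subsequence is longer.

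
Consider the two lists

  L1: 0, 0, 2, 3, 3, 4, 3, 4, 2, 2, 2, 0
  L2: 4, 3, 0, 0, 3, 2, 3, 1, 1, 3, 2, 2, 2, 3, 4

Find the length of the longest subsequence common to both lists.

8

Match 0 [1,3], 0 [2,4], 2 [3,6], 3 [4,7], 3 [7,10], 2 [9,11], 2 [10,12], 2 [11,13] — 8 values in the same relative order in both. Since dp[12][15] = 8, nothing longer is possible.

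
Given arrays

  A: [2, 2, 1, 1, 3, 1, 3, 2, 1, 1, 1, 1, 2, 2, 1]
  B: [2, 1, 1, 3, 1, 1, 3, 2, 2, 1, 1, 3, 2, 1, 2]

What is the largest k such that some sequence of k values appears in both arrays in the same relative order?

Match 2 at A[2]=B[1]; then 1 at A[3]=B[2]; then 1 at A[4]=B[3]; then 3 at A[5]=B[4]; then 1 at A[6]=B[6]; then 3 at A[7]=B[7]; then 2 at A[8]=B[9]; then 1 at A[9]=B[10]; then 1 at A[10]=B[11]; then 1 at A[12]=B[14]; then 2 at A[14]=B[15] — 11 values in the same relative order in both. Since dp[15][15] = 11, nothing longer is possible.

11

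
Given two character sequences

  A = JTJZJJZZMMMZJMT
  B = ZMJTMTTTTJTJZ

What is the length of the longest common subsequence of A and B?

5

Taking J [1,3]; then T [2,9]; then J [3,10]; then J [6,12]; then Z [12,13] gives a common subsequence of length 5. The LCS DP gives dp[15][13] = 5, so this is optimal.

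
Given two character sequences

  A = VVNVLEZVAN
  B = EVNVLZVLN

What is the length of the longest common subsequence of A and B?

Taking V (A #2, B #2), N (A #3, B #3), V (A #4, B #4), L (A #5, B #5), Z (A #7, B #6), V (A #8, B #7), N (A #10, B #9) gives a common subsequence of length 7. Since dp[10][9] = 7, nothing longer is possible.

7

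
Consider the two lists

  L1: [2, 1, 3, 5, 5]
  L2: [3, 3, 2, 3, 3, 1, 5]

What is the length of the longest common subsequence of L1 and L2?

Let dp[i][j] be the LCS length of the first i values of L1 and the first j values of L2. dp[i][j] = dp[i-1][j-1]+1 when the i-th and j-th values match, else max(dp[i-1][j], dp[i][j-1]).
    ·  3  3  2  3  3  1  5
 ·  0  0  0  0  0  0  0  0
 2  0  0  0  1  1  1  1  1
 1  0  0  0  1  1  1  2  2
 3  0  1  1  1  2  2  2  2
 5  0  1  1  1  2  2  2  3
 5  0  1  1  1  2  2  2  3
dp[5][7] = 3. One LCS (by backtracking along matches): 2, 1, 5.

3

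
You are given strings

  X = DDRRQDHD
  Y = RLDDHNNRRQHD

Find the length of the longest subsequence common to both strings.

One common subsequence of length 7: D (X #1, Y #3), D (X #2, Y #4), R (X #3, Y #8), R (X #4, Y #9), Q (X #5, Y #10), H (X #7, Y #11), D (X #8, Y #12), and the DP table's final entry dp[8][12] is also 7, so no common subsequence is longer.

7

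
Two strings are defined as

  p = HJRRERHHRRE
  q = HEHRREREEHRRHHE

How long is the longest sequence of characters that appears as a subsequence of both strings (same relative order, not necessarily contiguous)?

9

Pick H at p[1]=q[3], then R at p[3]=q[4], then R at p[4]=q[5], then E at p[5]=q[6], then R at p[6]=q[7], then H at p[8]=q[10], then R at p[9]=q[11], then R at p[10]=q[12], then E at p[11]=q[15]; all 9 characters appear in both, in order, and the DP table's final entry dp[11][15] is also 9, so no common subsequence is longer.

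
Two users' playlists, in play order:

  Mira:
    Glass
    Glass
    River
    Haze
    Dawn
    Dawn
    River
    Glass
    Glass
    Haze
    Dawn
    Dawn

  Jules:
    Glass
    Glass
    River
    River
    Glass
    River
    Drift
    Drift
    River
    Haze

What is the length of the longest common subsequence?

Match Glass [1,1], Glass [2,2], River [3,3], River [7,4], Glass [8,5], Haze [10,10] — 6 songs in the same relative order in both. dp[12][10] = 6 confirms this is the maximum.

6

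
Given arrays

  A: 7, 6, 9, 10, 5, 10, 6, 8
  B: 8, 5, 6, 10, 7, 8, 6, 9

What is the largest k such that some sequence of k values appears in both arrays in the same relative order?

Let dp[i][j] be the LCS length of the first i values of A and the first j values of B. dp[i][j] = dp[i-1][j-1]+1 when the i-th and j-th values match, else max(dp[i-1][j], dp[i][j-1]).
    ·  8  5  6 10  7  8  6  9
 ·  0  0  0  0  0  0  0  0  0
 7  0  0  0  0  0  1  1  1  1
 6  0  0  0  1  1  1  1  2  2
 9  0  0  0  1  1  1  1  2  3
10  0  0  0  1  2  2  2  2  3
 5  0  0  1  1  2  2  2  2  3
10  0  0  1  1  2  2  2  2  3
 6  0  0  1  2  2  2  2  3  3
 8  0  1  1  2  2  2  3  3  3
dp[8][8] = 3. One LCS (by backtracking along matches): 7, 6, 9.

3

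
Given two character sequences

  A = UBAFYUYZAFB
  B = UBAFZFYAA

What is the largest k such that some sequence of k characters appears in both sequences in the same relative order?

Let dp[i][j] be the LCS length of the first i characters of A and the first j characters of B. dp[i][j] = dp[i-1][j-1]+1 when the i-th and j-th characters match, else max(dp[i-1][j], dp[i][j-1]).
    ·  U  B  A  F  Z  F  Y  A  A
 ·  0  0  0  0  0  0  0  0  0  0
 U  0  1  1  1  1  1  1  1  1  1
 B  0  1  2  2  2  2  2  2  2  2
 A  0  1  2  3  3  3  3  3  3  3
 F  0  1  2  3  4  4  4  4  4  4
 Y  0  1  2  3  4  4  4  5  5  5
 U  0  1  2  3  4  4  4  5  5  5
 Y  0  1  2  3  4  4  4  5  5  5
 Z  0  1  2  3  4  5  5  5  5  5
 A  0  1  2  3  4  5  5  5  6  6
 F  0  1  2  3  4  5  6  6  6  6
 B  0  1  2  3  4  5  6  6  6  6
dp[11][9] = 6. One LCS (by backtracking along matches): UBAFYA.

6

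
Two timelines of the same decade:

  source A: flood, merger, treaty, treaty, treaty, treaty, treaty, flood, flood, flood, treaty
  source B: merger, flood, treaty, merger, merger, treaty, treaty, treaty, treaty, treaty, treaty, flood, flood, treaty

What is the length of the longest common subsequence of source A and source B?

Pick flood [1,2], then merger [2,5], then treaty [3,7], then treaty [4,8], then treaty [5,9], then treaty [6,10], then treaty [7,11], then flood [9,12], then flood [10,13], then treaty [11,14]; all 10 events appear in both, in order, and the DP table's final entry dp[11][14] is also 10, so no common subsequence is longer.

10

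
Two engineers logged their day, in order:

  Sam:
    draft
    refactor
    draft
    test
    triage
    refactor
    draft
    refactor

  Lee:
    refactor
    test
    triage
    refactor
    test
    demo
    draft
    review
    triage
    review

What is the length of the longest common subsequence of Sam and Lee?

5

One common subsequence of length 5: refactor (Sam #2, Lee #1); then test (Sam #4, Lee #2); then triage (Sam #5, Lee #3); then refactor (Sam #6, Lee #4); then draft (Sam #7, Lee #7). dp[8][10] = 5 confirms this is the maximum.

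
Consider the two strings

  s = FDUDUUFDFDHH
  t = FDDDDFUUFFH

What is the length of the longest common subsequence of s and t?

8

Match F at s[1]=t[1] → D at s[2]=t[4] → D at s[4]=t[5] → U at s[5]=t[7] → U at s[6]=t[8] → F at s[7]=t[9] → F at s[9]=t[10] → H at s[12]=t[11] — 8 characters in the same relative order in both. dp[12][11] = 8 confirms this is the maximum.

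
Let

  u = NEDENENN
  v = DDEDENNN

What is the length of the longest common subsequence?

Match E (u #2, v #3), then D (u #3, v #4), then E (u #4, v #5), then N (u #5, v #6), then N (u #7, v #7), then N (u #8, v #8) — 6 characters in the same relative order in both. Since dp[8][8] = 6, nothing longer is possible.

6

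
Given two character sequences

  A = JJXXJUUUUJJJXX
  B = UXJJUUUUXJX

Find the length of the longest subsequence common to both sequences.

8

Pick J at A[2]=B[3], J at A[5]=B[4], U at A[6]=B[5], U at A[7]=B[6], U at A[8]=B[7], U at A[9]=B[8], J at A[12]=B[10], X at A[14]=B[11]; all 8 characters appear in both, in order. The LCS DP gives dp[14][11] = 8, so this is optimal.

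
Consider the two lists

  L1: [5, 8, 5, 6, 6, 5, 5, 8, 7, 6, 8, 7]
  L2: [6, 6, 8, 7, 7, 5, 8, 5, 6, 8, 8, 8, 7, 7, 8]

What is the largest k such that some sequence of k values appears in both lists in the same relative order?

One common subsequence of length 7: 5 (L1 #1, L2 #6); then 8 (L1 #2, L2 #7); then 5 (L1 #3, L2 #8); then 6 (L1 #4, L2 #9); then 8 (L1 #8, L2 #12); then 7 (L1 #9, L2 #14); then 8 (L1 #11, L2 #15). The LCS DP gives dp[12][15] = 7, so this is optimal.

7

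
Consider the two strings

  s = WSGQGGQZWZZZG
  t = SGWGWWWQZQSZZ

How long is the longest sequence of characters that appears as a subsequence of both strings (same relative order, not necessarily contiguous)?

7

Match S at s[2]=t[1], G at s[3]=t[2], G at s[5]=t[4], Q at s[7]=t[8], Z at s[8]=t[9], Z at s[11]=t[12], Z at s[12]=t[13] — 7 characters in the same relative order in both, and the DP table's final entry dp[13][13] is also 7, so no common subsequence is longer.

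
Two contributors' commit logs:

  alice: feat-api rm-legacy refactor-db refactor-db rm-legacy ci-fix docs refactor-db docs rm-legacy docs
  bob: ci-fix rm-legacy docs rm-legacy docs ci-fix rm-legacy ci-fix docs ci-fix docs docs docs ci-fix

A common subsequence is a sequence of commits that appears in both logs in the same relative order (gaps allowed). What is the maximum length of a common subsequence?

Pick rm-legacy [2,4]; then rm-legacy [5,7]; then ci-fix [6,10]; then docs [7,11]; then docs [9,12]; then docs [11,13]; all 6 commits appear in both, in order. The LCS DP gives dp[11][14] = 6, so this is optimal.

6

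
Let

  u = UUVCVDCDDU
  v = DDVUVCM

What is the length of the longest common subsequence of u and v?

3

Pick U (u #2, v #4), then V (u #3, v #5), then C (u #4, v #6); all 3 characters appear in both, in order. The LCS DP gives dp[10][7] = 3, so this is optimal.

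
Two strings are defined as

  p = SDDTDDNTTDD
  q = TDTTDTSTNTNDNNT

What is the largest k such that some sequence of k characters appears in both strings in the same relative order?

Taking D at p[2]=q[2]; then D at p[3]=q[5]; then T at p[4]=q[10]; then D at p[5]=q[12]; then N at p[7]=q[14]; then T at p[9]=q[15] gives a common subsequence of length 6. dp[11][15] = 6 confirms this is the maximum.

6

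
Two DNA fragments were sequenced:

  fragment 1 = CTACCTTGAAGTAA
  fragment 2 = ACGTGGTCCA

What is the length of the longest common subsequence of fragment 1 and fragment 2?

Let dp[i][j] be the LCS length of the first i bases of fragment 1 and the first j bases of fragment 2. dp[i][j] = dp[i-1][j-1]+1 when the i-th and j-th bases match, else max(dp[i-1][j], dp[i][j-1]).
    ·  A  C  G  T  G  G  T  C  C  A
 ·  0  0  0  0  0  0  0  0  0  0  0
 C  0  0  1  1  1  1  1  1  1  1  1
 T  0  0  1  1  2  2  2  2  2  2  2
 A  0  1  1  1  2  2  2  2  2  2  3
 C  0  1  2  2  2  2  2  2  3  3  3
 C  0  1  2  2  2  2  2  2  3  4  4
 T  0  1  2  2  3  3  3  3  3  4  4
 T  0  1  2  2  3  3  3  4  4  4  4
 G  0  1  2  3  3  4  4  4  4  4  4
 A  0  1  2  3  3  4  4  4  4  4  5
 A  0  1  2  3  3  4  4  4  4  4  5
 G  0  1  2  3  3  4  5  5  5  5  5
 T  0  1  2  3  4  4  5  6  6  6  6
 A  0  1  2  3  4  4  5  6  6  6  7
 A  0  1  2  3  4  4  5  6  6  6  7
dp[14][10] = 7. One LCS (by backtracking along matches): ACTGGTA.

7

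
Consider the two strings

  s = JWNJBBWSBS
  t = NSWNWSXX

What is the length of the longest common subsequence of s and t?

Let dp[i][j] be the LCS length of the first i characters of s and the first j characters of t. dp[i][j] = dp[i-1][j-1]+1 when the i-th and j-th characters match, else max(dp[i-1][j], dp[i][j-1]).
    ·  N  S  W  N  W  S  X  X
 ·  0  0  0  0  0  0  0  0  0
 J  0  0  0  0  0  0  0  0  0
 W  0  0  0  1  1  1  1  1  1
 N  0  1  1  1  2  2  2  2  2
 J  0  1  1  1  2  2  2  2  2
 B  0  1  1  1  2  2  2  2  2
 B  0  1  1  1  2  2  2  2  2
 W  0  1  1  2  2  3  3  3  3
 S  0  1  2  2  2  3  4  4  4
 B  0  1  2  2  2  3  4  4  4
 S  0  1  2  2  2  3  4  4  4
dp[10][8] = 4. One LCS (by backtracking along matches): WNWS.

4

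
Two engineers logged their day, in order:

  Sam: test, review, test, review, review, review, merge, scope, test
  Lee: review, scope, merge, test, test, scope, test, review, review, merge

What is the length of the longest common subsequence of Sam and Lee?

Pick test [1,5] → test [3,7] → review [5,8] → review [6,9] → merge [7,10]; all 5 tasks appear in both, in order. The LCS DP gives dp[9][10] = 5, so this is optimal.

5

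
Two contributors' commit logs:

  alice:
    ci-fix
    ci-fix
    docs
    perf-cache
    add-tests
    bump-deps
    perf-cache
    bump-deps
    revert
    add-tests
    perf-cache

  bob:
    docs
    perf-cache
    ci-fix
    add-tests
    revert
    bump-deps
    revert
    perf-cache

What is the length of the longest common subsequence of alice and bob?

6

Match docs at alice[3]=bob[1], perf-cache at alice[4]=bob[2], add-tests at alice[5]=bob[4], bump-deps at alice[8]=bob[6], revert at alice[9]=bob[7], perf-cache at alice[11]=bob[8] — 6 commits in the same relative order in both. The LCS DP gives dp[11][8] = 6, so this is optimal.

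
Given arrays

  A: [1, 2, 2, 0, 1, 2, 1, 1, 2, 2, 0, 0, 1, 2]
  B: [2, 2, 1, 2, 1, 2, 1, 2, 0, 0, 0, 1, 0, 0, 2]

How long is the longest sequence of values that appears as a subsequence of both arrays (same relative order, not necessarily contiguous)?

11

Match 2 (A #2, B #1), then 2 (A #3, B #2), then 1 (A #5, B #3), then 2 (A #6, B #4), then 1 (A #7, B #5), then 1 (A #8, B #7), then 2 (A #9, B #8), then 0 (A #11, B #10), then 0 (A #12, B #11), then 1 (A #13, B #12), then 2 (A #14, B #15) — 11 values in the same relative order in both. The LCS DP gives dp[14][15] = 11, so this is optimal.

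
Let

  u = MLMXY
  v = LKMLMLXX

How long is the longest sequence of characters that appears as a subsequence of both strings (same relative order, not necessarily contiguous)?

4

Taking M [1,3] → L [2,4] → M [3,5] → X [4,8] gives a common subsequence of length 4, and the DP table's final entry dp[5][8] is also 4, so no common subsequence is longer.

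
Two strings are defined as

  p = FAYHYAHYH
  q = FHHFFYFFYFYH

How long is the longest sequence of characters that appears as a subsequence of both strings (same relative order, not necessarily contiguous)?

5

Let dp[i][j] be the LCS length of the first i characters of p and the first j characters of q. dp[i][j] = dp[i-1][j-1]+1 when the i-th and j-th characters match, else max(dp[i-1][j], dp[i][j-1]).
    ·  F  H  H  F  F  Y  F  F  Y  F  Y  H
 ·  0  0  0  0  0  0  0  0  0  0  0  0  0
 F  0  1  1  1  1  1  1  1  1  1  1  1  1
 A  0  1  1  1  1  1  1  1  1  1  1  1  1
 Y  0  1  1  1  1  1  2  2  2  2  2  2  2
 H  0  1  2  2  2  2  2  2  2  2  2  2  3
 Y  0  1  2  2  2  2  3  3  3  3  3  3  3
 A  0  1  2  2  2  2  3  3  3  3  3  3  3
 H  0  1  2  3  3  3  3  3  3  3  3  3  4
 Y  0  1  2  3  3  3  4  4  4  4  4  4  4
 H  0  1  2  3  3  3  4  4  4  4  4  4  5
dp[9][12] = 5. One LCS (by backtracking along matches): FYYYH.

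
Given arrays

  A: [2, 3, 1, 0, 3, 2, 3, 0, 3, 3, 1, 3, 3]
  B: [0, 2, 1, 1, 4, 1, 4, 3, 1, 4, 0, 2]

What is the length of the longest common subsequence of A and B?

Taking 2 at A[1]=B[2]; then 3 at A[2]=B[8]; then 1 at A[3]=B[9]; then 0 at A[4]=B[11]; then 2 at A[6]=B[12] gives a common subsequence of length 5. Since dp[13][12] = 5, nothing longer is possible.

5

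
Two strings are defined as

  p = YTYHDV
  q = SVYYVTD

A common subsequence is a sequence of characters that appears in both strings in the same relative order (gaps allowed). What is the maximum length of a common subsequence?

One common subsequence of length 3: Y at p[1]=q[4], T at p[2]=q[6], D at p[5]=q[7]. The LCS DP gives dp[6][7] = 3, so this is optimal.

3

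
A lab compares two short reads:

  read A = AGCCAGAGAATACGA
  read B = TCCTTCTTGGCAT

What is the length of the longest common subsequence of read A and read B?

Pick C [3,3] → C [4,6] → G [6,9] → G [8,10] → A [10,12] → T [11,13]; all 6 bases appear in both, in order. Since dp[15][13] = 6, nothing longer is possible.

6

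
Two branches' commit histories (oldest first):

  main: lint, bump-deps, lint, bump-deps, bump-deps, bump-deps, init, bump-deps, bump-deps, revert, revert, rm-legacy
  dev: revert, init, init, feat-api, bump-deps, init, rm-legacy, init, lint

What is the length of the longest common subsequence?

Pick bump-deps (main #6, dev #5); then init (main #7, dev #6); then rm-legacy (main #12, dev #7); all 3 commits appear in both, in order, and the DP table's final entry dp[12][9] is also 3, so no common subsequence is longer.

3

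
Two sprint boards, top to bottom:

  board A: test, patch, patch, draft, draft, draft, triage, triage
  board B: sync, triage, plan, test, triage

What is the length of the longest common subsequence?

2

Match test (board A #1, board B #4), triage (board A #8, board B #5) — 2 tasks in the same relative order in both. dp[8][5] = 2 confirms this is the maximum.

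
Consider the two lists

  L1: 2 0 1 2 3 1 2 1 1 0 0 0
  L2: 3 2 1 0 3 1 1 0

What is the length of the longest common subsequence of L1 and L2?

6

Let dp[i][j] be the LCS length of the first i values of L1 and the first j values of L2. dp[i][j] = dp[i-1][j-1]+1 when the i-th and j-th values match, else max(dp[i-1][j], dp[i][j-1]).
    ·  3  2  1  0  3  1  1  0
 ·  0  0  0  0  0  0  0  0  0
 2  0  0  1  1  1  1  1  1  1
 0  0  0  1  1  2  2  2  2  2
 1  0  0  1  2  2  2  3  3  3
 2  0  0  1  2  2  2  3  3  3
 3  0  1  1  2  2  3  3  3  3
 1  0  1  1  2  2  3  4  4  4
 2  0  1  2  2  2  3  4  4  4
 1  0  1  2  3  3  3  4  5  5
 1  0  1  2  3  3  3  4  5  5
 0  0  1  2  3  4  4  4  5  6
 0  0  1  2  3  4  4  4  5  6
 0  0  1  2  3  4  4  4  5  6
dp[12][8] = 6. One LCS (by backtracking along matches): 2, 0, 3, 1, 1, 0.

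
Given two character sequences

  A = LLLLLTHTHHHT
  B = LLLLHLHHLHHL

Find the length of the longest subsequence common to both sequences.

9

Let dp[i][j] be the LCS length of the first i characters of A and the first j characters of B. dp[i][j] = dp[i-1][j-1]+1 when the i-th and j-th characters match, else max(dp[i-1][j], dp[i][j-1]).
    ·  L  L  L  L  H  L  H  H  L  H  H  L
 ·  0  0  0  0  0  0  0  0  0  0  0  0  0
 L  0  1  1  1  1  1  1  1  1  1  1  1  1
 L  0  1  2  2  2  2  2  2  2  2  2  2  2
 L  0  1  2  3  3  3  3  3  3  3  3  3  3
 L  0  1  2  3  4  4  4  4  4  4  4  4  4
 L  0  1  2  3  4  4  5  5  5  5  5  5  5
 T  0  1  2  3  4  4  5  5  5  5  5  5  5
 H  0  1  2  3  4  5  5  6  6  6  6  6  6
 T  0  1  2  3  4  5  5  6  6  6  6  6  6
 H  0  1  2  3  4  5  5  6  7  7  7  7  7
 H  0  1  2  3  4  5  5  6  7  7  8  8  8
 H  0  1  2  3  4  5  5  6  7  7  8  9  9
 T  0  1  2  3  4  5  5  6  7  7  8  9  9
dp[12][12] = 9. One LCS (by backtracking along matches): LLLLLHHHH.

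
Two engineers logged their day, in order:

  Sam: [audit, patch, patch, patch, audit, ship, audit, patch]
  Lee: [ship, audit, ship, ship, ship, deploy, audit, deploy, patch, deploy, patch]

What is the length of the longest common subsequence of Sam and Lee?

Pick audit (Sam #1, Lee #2); then ship (Sam #6, Lee #5); then audit (Sam #7, Lee #7); then patch (Sam #8, Lee #11); all 4 tasks appear in both, in order. Since dp[8][11] = 4, nothing longer is possible.

4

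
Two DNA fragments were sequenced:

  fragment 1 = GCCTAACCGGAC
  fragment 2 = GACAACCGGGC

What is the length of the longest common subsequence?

Let dp[i][j] be the LCS length of the first i bases of fragment 1 and the first j bases of fragment 2. dp[i][j] = dp[i-1][j-1]+1 when the i-th and j-th bases match, else max(dp[i-1][j], dp[i][j-1]).
    ·  G  A  C  A  A  C  C  G  G  G  C
 ·  0  0  0  0  0  0  0  0  0  0  0  0
 G  0  1  1  1  1  1  1  1  1  1  1  1
 C  0  1  1  2  2  2  2  2  2  2  2  2
 C  0  1  1  2  2  2  3  3  3  3  3  3
 T  0  1  1  2  2  2  3  3  3  3  3  3
 A  0  1  2  2  3  3  3  3  3  3  3  3
 A  0  1  2  2  3  4  4  4  4  4  4  4
 C  0  1  2  3  3  4  5  5  5  5  5  5
 C  0  1  2  3  3  4  5  6  6  6  6  6
 G  0  1  2  3  3  4  5  6  7  7  7  7
 G  0  1  2  3  3  4  5  6  7  8  8  8
 A  0  1  2  3  4  4  5  6  7  8  8  8
 C  0  1  2  3  4  4  5  6  7  8  8  9
dp[12][11] = 9. One LCS (by backtracking along matches): GCAACCGGC.

9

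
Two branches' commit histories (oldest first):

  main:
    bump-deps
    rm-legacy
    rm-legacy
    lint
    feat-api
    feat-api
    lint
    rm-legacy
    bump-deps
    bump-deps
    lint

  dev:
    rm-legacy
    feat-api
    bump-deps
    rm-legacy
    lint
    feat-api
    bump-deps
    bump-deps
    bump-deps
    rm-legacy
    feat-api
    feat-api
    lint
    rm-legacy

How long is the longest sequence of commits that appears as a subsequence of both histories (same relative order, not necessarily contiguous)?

Match bump-deps [1,3], rm-legacy [2,4], rm-legacy [3,10], feat-api [5,11], feat-api [6,12], lint [7,13], rm-legacy [8,14] — 7 commits in the same relative order in both. dp[11][14] = 7 confirms this is the maximum.

7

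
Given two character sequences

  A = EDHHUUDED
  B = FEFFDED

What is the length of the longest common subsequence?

4

Taking E [1,2], then D [7,5], then E [8,6], then D [9,7] gives a common subsequence of length 4. dp[9][7] = 4 confirms this is the maximum.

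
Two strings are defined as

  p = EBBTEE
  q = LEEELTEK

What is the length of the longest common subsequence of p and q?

3

One common subsequence of length 3: E at p[1]=q[4], T at p[4]=q[6], E at p[5]=q[7]. The LCS DP gives dp[6][8] = 3, so this is optimal.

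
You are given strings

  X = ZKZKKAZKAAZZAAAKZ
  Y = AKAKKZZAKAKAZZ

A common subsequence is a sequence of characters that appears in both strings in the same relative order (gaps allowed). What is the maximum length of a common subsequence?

One common subsequence of length 9: K [2,2], K [4,4], K [5,5], A [6,8], K [8,9], A [9,10], A [10,12], Z [12,13], Z [17,14]. Since dp[17][14] = 9, nothing longer is possible.

9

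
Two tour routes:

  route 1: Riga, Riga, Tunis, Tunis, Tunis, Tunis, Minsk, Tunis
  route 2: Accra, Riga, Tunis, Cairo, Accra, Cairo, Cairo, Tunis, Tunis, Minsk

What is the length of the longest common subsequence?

Taking Riga at route 1[2]=route 2[2], then Tunis at route 1[3]=route 2[3], then Tunis at route 1[5]=route 2[8], then Tunis at route 1[6]=route 2[9], then Minsk at route 1[7]=route 2[10] gives a common subsequence of length 5. dp[8][10] = 5 confirms this is the maximum.

5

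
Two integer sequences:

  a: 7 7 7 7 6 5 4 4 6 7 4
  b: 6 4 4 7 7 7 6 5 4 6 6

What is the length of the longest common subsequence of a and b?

7

Let dp[i][j] be the LCS length of the first i values of a and the first j values of b. dp[i][j] = dp[i-1][j-1]+1 when the i-th and j-th values match, else max(dp[i-1][j], dp[i][j-1]).
    ·  6  4  4  7  7  7  6  5  4  6  6
 ·  0  0  0  0  0  0  0  0  0  0  0  0
 7  0  0  0  0  1  1  1  1  1  1  1  1
 7  0  0  0  0  1  2  2  2  2  2  2  2
 7  0  0  0  0  1  2  3  3  3  3  3  3
 7  0  0  0  0  1  2  3  3  3  3  3  3
 6  0  1  1  1  1  2  3  4  4  4  4  4
 5  0  1  1  1  1  2  3  4  5  5  5  5
 4  0  1  2  2  2  2  3  4  5  6  6  6
 4  0  1  2  3  3  3  3  4  5  6  6  6
 6  0  1  2  3  3  3  3  4  5  6  7  7
 7  0  1  2  3  4  4  4  4  5  6  7  7
 4  0  1  2  3  4  4  4  4  5  6  7  7
dp[11][11] = 7. One LCS (by backtracking along matches): 7, 7, 7, 6, 5, 4, 6.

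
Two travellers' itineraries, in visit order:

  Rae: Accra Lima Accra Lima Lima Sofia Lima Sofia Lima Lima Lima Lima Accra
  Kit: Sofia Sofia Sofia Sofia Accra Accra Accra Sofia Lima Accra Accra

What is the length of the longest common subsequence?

Match Accra (Rae #1, Kit #6), then Accra (Rae #3, Kit #7), then Sofia (Rae #6, Kit #8), then Lima (Rae #7, Kit #9), then Accra (Rae #13, Kit #11) — 5 stops in the same relative order in both. The LCS DP gives dp[13][11] = 5, so this is optimal.

5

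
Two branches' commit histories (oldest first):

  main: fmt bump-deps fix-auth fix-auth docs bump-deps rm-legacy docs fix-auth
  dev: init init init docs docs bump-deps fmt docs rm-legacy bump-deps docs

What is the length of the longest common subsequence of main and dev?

One common subsequence of length 4: fmt [1,7], then docs [5,8], then bump-deps [6,10], then docs [8,11]. The LCS DP gives dp[9][11] = 4, so this is optimal.

4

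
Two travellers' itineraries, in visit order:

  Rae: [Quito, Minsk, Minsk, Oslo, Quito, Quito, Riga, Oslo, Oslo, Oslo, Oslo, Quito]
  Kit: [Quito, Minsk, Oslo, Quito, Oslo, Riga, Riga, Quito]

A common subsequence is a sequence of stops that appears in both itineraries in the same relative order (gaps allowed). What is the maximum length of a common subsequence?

6

Pick Quito at Rae[1]=Kit[1], Minsk at Rae[3]=Kit[2], Oslo at Rae[4]=Kit[3], Quito at Rae[5]=Kit[4], Riga at Rae[7]=Kit[7], Quito at Rae[12]=Kit[8]; all 6 stops appear in both, in order. Since dp[12][8] = 6, nothing longer is possible.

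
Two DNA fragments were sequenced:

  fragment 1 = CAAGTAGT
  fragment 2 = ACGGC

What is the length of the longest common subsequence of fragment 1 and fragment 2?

Let dp[i][j] be the LCS length of the first i bases of fragment 1 and the first j bases of fragment 2. dp[i][j] = dp[i-1][j-1]+1 when the i-th and j-th bases match, else max(dp[i-1][j], dp[i][j-1]).
    ·  A  C  G  G  C
 ·  0  0  0  0  0  0
 C  0  0  1  1  1  1
 A  0  1  1  1  1  1
 A  0  1  1  1  1  1
 G  0  1  1  2  2  2
 T  0  1  1  2  2  2
 A  0  1  1  2  2  2
 G  0  1  1  2  3  3
 T  0  1  1  2  3  3
dp[8][5] = 3. One LCS (by backtracking along matches): CGG.

3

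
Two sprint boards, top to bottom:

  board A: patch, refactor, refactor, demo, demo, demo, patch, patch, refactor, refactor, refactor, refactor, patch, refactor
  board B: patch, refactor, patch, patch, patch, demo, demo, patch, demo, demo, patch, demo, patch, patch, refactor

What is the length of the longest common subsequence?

Match patch (board A #1, board B #1) → refactor (board A #2, board B #2) → demo (board A #4, board B #7) → demo (board A #5, board B #9) → demo (board A #6, board B #10) → patch (board A #7, board B #11) → patch (board A #8, board B #13) → patch (board A #13, board B #14) → refactor (board A #14, board B #15) — 9 tasks in the same relative order in both. Since dp[14][15] = 9, nothing longer is possible.

9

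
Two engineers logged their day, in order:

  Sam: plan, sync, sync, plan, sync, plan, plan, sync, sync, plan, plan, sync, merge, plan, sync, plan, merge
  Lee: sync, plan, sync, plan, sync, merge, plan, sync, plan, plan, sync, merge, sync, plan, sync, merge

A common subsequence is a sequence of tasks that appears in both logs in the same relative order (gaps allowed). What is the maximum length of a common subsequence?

Match plan at Sam[1]=Lee[2], then sync at Sam[3]=Lee[3], then plan at Sam[4]=Lee[4], then sync at Sam[5]=Lee[5], then plan at Sam[7]=Lee[7], then sync at Sam[9]=Lee[8], then plan at Sam[10]=Lee[9], then plan at Sam[11]=Lee[10], then sync at Sam[12]=Lee[11], then merge at Sam[13]=Lee[12], then plan at Sam[14]=Lee[14], then sync at Sam[15]=Lee[15], then merge at Sam[17]=Lee[16] — 13 tasks in the same relative order in both. The LCS DP gives dp[17][16] = 13, so this is optimal.

13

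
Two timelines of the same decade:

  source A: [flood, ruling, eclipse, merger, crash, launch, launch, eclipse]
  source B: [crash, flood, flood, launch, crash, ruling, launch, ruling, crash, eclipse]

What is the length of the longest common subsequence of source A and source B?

One common subsequence of length 4: flood at source A[1]=source B[3] → ruling at source A[2]=source B[8] → crash at source A[5]=source B[9] → eclipse at source A[8]=source B[10]. dp[8][10] = 4 confirms this is the maximum.

4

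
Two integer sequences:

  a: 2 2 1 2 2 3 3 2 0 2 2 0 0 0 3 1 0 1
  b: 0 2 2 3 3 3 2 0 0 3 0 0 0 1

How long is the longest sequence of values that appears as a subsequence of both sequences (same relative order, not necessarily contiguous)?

Taking 2 at a[1]=b[2], 2 at a[2]=b[3], 3 at a[6]=b[5], 3 at a[7]=b[6], 2 at a[8]=b[7], 0 at a[9]=b[8], 0 at a[12]=b[9], 0 at a[13]=b[11], 0 at a[14]=b[12], 0 at a[17]=b[13], 1 at a[18]=b[14] gives a common subsequence of length 11, and the DP table's final entry dp[18][14] is also 11, so no common subsequence is longer.

11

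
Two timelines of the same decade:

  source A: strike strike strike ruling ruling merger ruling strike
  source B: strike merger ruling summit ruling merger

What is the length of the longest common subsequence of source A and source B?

4

Pick strike at source A[1]=source B[1], ruling at source A[4]=source B[3], ruling at source A[5]=source B[5], merger at source A[6]=source B[6]; all 4 events appear in both, in order. dp[8][6] = 4 confirms this is the maximum.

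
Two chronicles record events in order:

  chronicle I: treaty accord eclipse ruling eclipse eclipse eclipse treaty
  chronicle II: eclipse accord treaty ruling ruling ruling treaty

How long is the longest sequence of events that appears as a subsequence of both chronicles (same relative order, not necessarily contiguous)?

Pick treaty [1,3], ruling [4,6], treaty [8,7]; all 3 events appear in both, in order. dp[8][7] = 3 confirms this is the maximum.

3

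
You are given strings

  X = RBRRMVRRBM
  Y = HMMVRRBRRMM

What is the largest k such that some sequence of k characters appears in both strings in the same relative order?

6

Let dp[i][j] be the LCS length of the first i characters of X and the first j characters of Y. dp[i][j] = dp[i-1][j-1]+1 when the i-th and j-th characters match, else max(dp[i-1][j], dp[i][j-1]).
    ·  H  M  M  V  R  R  B  R  R  M  M
 ·  0  0  0  0  0  0  0  0  0  0  0  0
 R  0  0  0  0  0  1  1  1  1  1  1  1
 B  0  0  0  0  0  1  1  2  2  2  2  2
 R  0  0  0  0  0  1  2  2  3  3  3  3
 R  0  0  0  0  0  1  2  2  3  4  4  4
 M  0  0  1  1  1  1  2  2  3  4  5  5
 V  0  0  1  1  2  2  2  2  3  4  5  5
 R  0  0  1  1  2  3  3  3  3  4  5  5
 R  0  0  1  1  2  3  4  4  4  4  5  5
 B  0  0  1  1  2  3  4  5  5  5  5  5
 M  0  0  1  2  2  3  4  5  5  5  6  6
dp[10][11] = 6. One LCS (by backtracking along matches): RBRRMM.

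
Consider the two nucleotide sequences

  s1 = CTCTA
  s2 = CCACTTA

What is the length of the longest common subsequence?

4

Let dp[i][j] be the LCS length of the first i bases of s1 and the first j bases of s2. dp[i][j] = dp[i-1][j-1]+1 when the i-th and j-th bases match, else max(dp[i-1][j], dp[i][j-1]).
    ·  C  C  A  C  T  T  A
 ·  0  0  0  0  0  0  0  0
 C  0  1  1  1  1  1  1  1
 T  0  1  1  1  1  2  2  2
 C  0  1  2  2  2  2  2  2
 T  0  1  2  2  2  3  3  3
 A  0  1  2  3  3  3  3  4
dp[5][7] = 4. One LCS (by backtracking along matches): CTTA.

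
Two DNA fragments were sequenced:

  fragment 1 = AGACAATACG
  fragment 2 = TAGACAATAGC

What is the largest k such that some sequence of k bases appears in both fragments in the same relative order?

9

Let dp[i][j] be the LCS length of the first i bases of fragment 1 and the first j bases of fragment 2. dp[i][j] = dp[i-1][j-1]+1 when the i-th and j-th bases match, else max(dp[i-1][j], dp[i][j-1]).
    ·  T  A  G  A  C  A  A  T  A  G  C
 ·  0  0  0  0  0  0  0  0  0  0  0  0
 A  0  0  1  1  1  1  1  1  1  1  1  1
 G  0  0  1  2  2  2  2  2  2  2  2  2
 A  0  0  1  2  3  3  3  3  3  3  3  3
 C  0  0  1  2  3  4  4  4  4  4  4  4
 A  0  0  1  2  3  4  5  5  5  5  5  5
 A  0  0  1  2  3  4  5  6  6  6  6  6
 T  0  1  1  2  3  4  5  6  7  7  7  7
 A  0  1  2  2  3  4  5  6  7  8  8  8
 C  0  1  2  2  3  4  5  6  7  8  8  9
 G  0  1  2  3  3  4  5  6  7  8  9  9
dp[10][11] = 9. One LCS (by backtracking along matches): AGACAATAC.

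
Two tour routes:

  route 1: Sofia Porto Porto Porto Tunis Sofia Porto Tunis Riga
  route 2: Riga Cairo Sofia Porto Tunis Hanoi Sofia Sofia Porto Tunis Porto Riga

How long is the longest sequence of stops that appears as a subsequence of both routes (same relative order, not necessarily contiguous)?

7

Match Sofia at route 1[1]=route 2[3] → Porto at route 1[4]=route 2[4] → Tunis at route 1[5]=route 2[5] → Sofia at route 1[6]=route 2[8] → Porto at route 1[7]=route 2[9] → Tunis at route 1[8]=route 2[10] → Riga at route 1[9]=route 2[12] — 7 stops in the same relative order in both. Since dp[9][12] = 7, nothing longer is possible.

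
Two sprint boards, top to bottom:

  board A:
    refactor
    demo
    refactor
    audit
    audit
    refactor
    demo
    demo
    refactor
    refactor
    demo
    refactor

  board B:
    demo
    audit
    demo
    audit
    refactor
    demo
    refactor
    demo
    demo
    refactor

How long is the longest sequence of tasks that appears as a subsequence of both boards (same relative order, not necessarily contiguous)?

Taking demo [2,1] → audit [4,2] → audit [5,4] → refactor [6,5] → demo [7,6] → demo [8,8] → demo [11,9] → refactor [12,10] gives a common subsequence of length 8. The LCS DP gives dp[12][10] = 8, so this is optimal.

8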